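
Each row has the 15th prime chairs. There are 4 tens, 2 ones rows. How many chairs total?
Convert the 15th prime (prime index) → 47 (decimal)
Convert 4 tens, 2 ones (place-value notation) → 4×10 + 2 = 42 (decimal)
Compute 47 × 42 = 1974
1974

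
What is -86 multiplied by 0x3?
Convert 0x3 (hexadecimal) → 3 (decimal)
Compute -86 × 3 = -258
-258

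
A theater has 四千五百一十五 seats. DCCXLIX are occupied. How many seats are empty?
Convert 四千五百一十五 (Chinese numeral) → 4×1000 + 5×100 + 1×10 + 5 = 4515 (decimal)
Convert DCCXLIX (Roman numeral) → 500 + 100 + 100 + 40 + 9 = 749 (decimal)
Compute 4515 - 749 = 3766
3766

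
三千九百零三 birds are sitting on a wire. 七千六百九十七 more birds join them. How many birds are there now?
Convert 三千九百零三 (Chinese numeral) → 3×1000 + 9×100 + 3 = 3903 (decimal)
Convert 七千六百九十七 (Chinese numeral) → 7×1000 + 6×100 + 9×10 + 7 = 7697 (decimal)
Compute 3903 + 7697 = 11600
11600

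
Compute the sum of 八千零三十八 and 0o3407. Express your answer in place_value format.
Convert 八千零三十八 (Chinese numeral) → 8×1000 + 3×10 + 8 = 8038 (decimal)
Convert 0o3407 (octal) → 3×512 + 4×64 + 7 = 1799 (decimal)
Compute 8038 + 1799 = 9837
Convert 9837 (decimal) → 9837 = 9×1000 + 8×100 + 3×10 + 7 → 9 thousands, 8 hundreds, 3 tens, 7 ones (place-value notation)
9 thousands, 8 hundreds, 3 tens, 7 ones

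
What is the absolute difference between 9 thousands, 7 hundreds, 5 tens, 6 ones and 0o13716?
Convert 9 thousands, 7 hundreds, 5 tens, 6 ones (place-value notation) → 9×1000 + 7×100 + 5×10 + 6 = 9756 (decimal)
Convert 0o13716 (octal) → 1×4096 + 3×512 + 7×64 + 1×8 + 6 = 6094 (decimal)
Compute |9756 - 6094| = 3662
3662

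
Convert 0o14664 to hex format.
Convert 0o14664 (octal) → 1×4096 + 4×512 + 6×64 + 6×8 + 4 = 6580 (decimal)
Convert 6580 (decimal) → 6580 = 1×4096 + 9×256 + 11×16 + 4 → 0x19B4 (hexadecimal)
0x19B4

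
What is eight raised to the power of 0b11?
Convert eight (English words) → 8 (decimal)
Convert 0b11 (binary) → 2 + 1 = 3 (decimal)
Compute 8 ^ 3 = 512
512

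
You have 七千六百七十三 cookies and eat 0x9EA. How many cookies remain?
Convert 七千六百七十三 (Chinese numeral) → 7×1000 + 6×100 + 7×10 + 3 = 7673 (decimal)
Convert 0x9EA (hexadecimal) → 9×256 + 14×16 + 10 = 2538 (decimal)
Compute 7673 - 2538 = 5135
5135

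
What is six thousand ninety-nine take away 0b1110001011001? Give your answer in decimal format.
Convert six thousand ninety-nine (English words) → 6×1000 + 99 = 6099 (decimal)
Convert 0b1110001011001 (binary) → 4096 + 2048 + 1024 + 64 + 16 + 8 + 1 = 7257 (decimal)
Compute 6099 - 7257 = -1158
-1158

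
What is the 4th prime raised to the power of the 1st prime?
Convert the 4th prime (prime index) → 7 (decimal)
Convert the 1st prime (prime index) → 2 (decimal)
Compute 7 ^ 2 = 49
49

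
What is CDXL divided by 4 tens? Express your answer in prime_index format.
Convert CDXL (Roman numeral) → 400 + 40 = 440 (decimal)
Convert 4 tens (place-value notation) → 4×10 = 40 (decimal)
Compute 440 ÷ 40 = 11
Convert 11 (decimal) → the 5th prime (prime index)
the 5th prime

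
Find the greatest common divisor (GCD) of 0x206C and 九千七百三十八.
Convert 0x206C (hexadecimal) → 2×4096 + 6×16 + 12 = 8300 (decimal)
Convert 九千七百三十八 (Chinese numeral) → 9×1000 + 7×100 + 3×10 + 8 = 9738 (decimal)
Compute gcd(8300, 9738) = 2
2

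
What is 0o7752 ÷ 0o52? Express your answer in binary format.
Convert 0o7752 (octal) → 7×512 + 7×64 + 5×8 + 2 = 4074 (decimal)
Convert 0o52 (octal) → 5×8 + 2 = 42 (decimal)
Compute 4074 ÷ 42 = 97
Convert 97 (decimal) → 97 = 64 + 32 + 1 → 0b1100001 (binary)
0b1100001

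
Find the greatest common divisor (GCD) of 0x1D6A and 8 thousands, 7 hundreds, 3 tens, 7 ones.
Convert 0x1D6A (hexadecimal) → 1×4096 + 13×256 + 6×16 + 10 = 7530 (decimal)
Convert 8 thousands, 7 hundreds, 3 tens, 7 ones (place-value notation) → 8×1000 + 7×100 + 3×10 + 7 = 8737 (decimal)
Compute gcd(7530, 8737) = 1
1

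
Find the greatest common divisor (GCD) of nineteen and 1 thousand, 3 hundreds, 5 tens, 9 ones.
Convert nineteen (English words) → 19 (decimal)
Convert 1 thousand, 3 hundreds, 5 tens, 9 ones (place-value notation) → 1×1000 + 3×100 + 5×10 + 9 = 1359 (decimal)
Compute gcd(19, 1359) = 1
1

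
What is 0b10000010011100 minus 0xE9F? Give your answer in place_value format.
Convert 0b10000010011100 (binary) → 8192 + 128 + 16 + 8 + 4 = 8348 (decimal)
Convert 0xE9F (hexadecimal) → 14×256 + 9×16 + 15 = 3743 (decimal)
Compute 8348 - 3743 = 4605
Convert 4605 (decimal) → 4605 = 4×1000 + 6×100 + 5 → 4 thousands, 6 hundreds, 5 ones (place-value notation)
4 thousands, 6 hundreds, 5 ones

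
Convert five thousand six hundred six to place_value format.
Convert five thousand six hundred six (English words) → 5×1000 + 6×100 + 6 = 5606 (decimal)
Convert 5606 (decimal) → 5606 = 5×1000 + 6×100 + 6 → 5 thousands, 6 hundreds, 6 ones (place-value notation)
5 thousands, 6 hundreds, 6 ones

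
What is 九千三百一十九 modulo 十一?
Convert 九千三百一十九 (Chinese numeral) → 9×1000 + 3×100 + 1×10 + 9 = 9319 (decimal)
Convert 十一 (Chinese numeral) → 1×10 + 1 = 11 (decimal)
Compute 9319 mod 11 = 2
2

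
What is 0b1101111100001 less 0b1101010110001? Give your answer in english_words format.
Convert 0b1101111100001 (binary) → 4096 + 2048 + 512 + 256 + 128 + 64 + 32 + 1 = 7137 (decimal)
Convert 0b1101010110001 (binary) → 4096 + 2048 + 512 + 128 + 32 + 16 + 1 = 6833 (decimal)
Compute 7137 - 6833 = 304
Convert 304 (decimal) → 304 = 3×100 + 4 → three hundred four (English words)
three hundred four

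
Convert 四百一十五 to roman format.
Convert 四百一十五 (Chinese numeral) → 4×100 + 1×10 + 5 = 415 (decimal)
Convert 415 (decimal) → 415 = 400 + 10 + 5 → CDXV (Roman numeral)
CDXV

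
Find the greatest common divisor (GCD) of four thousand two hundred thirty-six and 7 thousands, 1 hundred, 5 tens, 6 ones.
Convert four thousand two hundred thirty-six (English words) → 4×1000 + 2×100 + 36 = 4236 (decimal)
Convert 7 thousands, 1 hundred, 5 tens, 6 ones (place-value notation) → 7×1000 + 1×100 + 5×10 + 6 = 7156 (decimal)
Compute gcd(4236, 7156) = 4
4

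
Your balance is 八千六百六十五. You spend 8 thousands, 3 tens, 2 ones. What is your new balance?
Convert 八千六百六十五 (Chinese numeral) → 8×1000 + 6×100 + 6×10 + 5 = 8665 (decimal)
Convert 8 thousands, 3 tens, 2 ones (place-value notation) → 8×1000 + 3×10 + 2 = 8032 (decimal)
Compute 8665 - 8032 = 633
633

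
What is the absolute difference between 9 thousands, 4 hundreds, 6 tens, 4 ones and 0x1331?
Convert 9 thousands, 4 hundreds, 6 tens, 4 ones (place-value notation) → 9×1000 + 4×100 + 6×10 + 4 = 9464 (decimal)
Convert 0x1331 (hexadecimal) → 1×4096 + 3×256 + 3×16 + 1 = 4913 (decimal)
Compute |9464 - 4913| = 4551
4551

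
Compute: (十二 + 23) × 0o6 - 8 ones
Convert 十二 (Chinese numeral) → 1×10 + 2 = 12 (decimal)
Convert 0o6 (octal) → 6 (decimal)
Convert 8 ones (place-value notation) → 8 (decimal)
Expression in decimal: (12 + 23) × 6 - 8
Parentheses first: 12 + 23 = 35
Multiply: 35 × 6 = 210
Subtract: 210 - 8 = 202
202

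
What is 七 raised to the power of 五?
Convert 七 (Chinese numeral) → 7 (decimal)
Convert 五 (Chinese numeral) → 5 (decimal)
Compute 7 ^ 5 = 16807
16807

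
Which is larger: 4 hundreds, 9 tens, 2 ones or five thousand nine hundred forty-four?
Convert 4 hundreds, 9 tens, 2 ones (place-value notation) → 4×100 + 9×10 + 2 = 492 (decimal)
Convert five thousand nine hundred forty-four (English words) → 5×1000 + 9×100 + 44 = 5944 (decimal)
Compare 492 vs 5944: larger = 5944
5944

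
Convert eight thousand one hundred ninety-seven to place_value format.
Convert eight thousand one hundred ninety-seven (English words) → 8×1000 + 1×100 + 97 = 8197 (decimal)
Convert 8197 (decimal) → 8197 = 8×1000 + 1×100 + 9×10 + 7 → 8 thousands, 1 hundred, 9 tens, 7 ones (place-value notation)
8 thousands, 1 hundred, 9 tens, 7 ones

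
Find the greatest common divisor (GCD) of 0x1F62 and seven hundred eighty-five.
Convert 0x1F62 (hexadecimal) → 1×4096 + 15×256 + 6×16 + 2 = 8034 (decimal)
Convert seven hundred eighty-five (English words) → 7×100 + 85 = 785 (decimal)
Compute gcd(8034, 785) = 1
1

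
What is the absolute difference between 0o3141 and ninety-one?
Convert 0o3141 (octal) → 3×512 + 1×64 + 4×8 + 1 = 1633 (decimal)
Convert ninety-one (English words) → 91 (decimal)
Compute |1633 - 91| = 1542
1542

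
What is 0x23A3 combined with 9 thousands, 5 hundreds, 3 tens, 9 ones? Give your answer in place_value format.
Convert 0x23A3 (hexadecimal) → 2×4096 + 3×256 + 10×16 + 3 = 9123 (decimal)
Convert 9 thousands, 5 hundreds, 3 tens, 9 ones (place-value notation) → 9×1000 + 5×100 + 3×10 + 9 = 9539 (decimal)
Compute 9123 + 9539 = 18662
Convert 18662 (decimal) → 18662 = 18×1000 + 6×100 + 6×10 + 2 → 18 thousands, 6 hundreds, 6 tens, 2 ones (place-value notation)
18 thousands, 6 hundreds, 6 tens, 2 ones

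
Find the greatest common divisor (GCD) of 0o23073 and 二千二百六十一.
Convert 0o23073 (octal) → 2×4096 + 3×512 + 7×8 + 3 = 9787 (decimal)
Convert 二千二百六十一 (Chinese numeral) → 2×1000 + 2×100 + 6×10 + 1 = 2261 (decimal)
Compute gcd(9787, 2261) = 1
1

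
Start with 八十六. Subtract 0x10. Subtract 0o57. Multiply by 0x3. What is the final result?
Convert 八十六 (Chinese numeral) → 8×10 + 6 = 86 (decimal)
Start: 86
Convert 0x10 (hexadecimal) → 1×16 = 16 (decimal)
86 - 16 = 70
Convert 0o57 (octal) → 5×8 + 7 = 47 (decimal)
70 - 47 = 23
Convert 0x3 (hexadecimal) → 3 (decimal)
23 × 3 = 69
69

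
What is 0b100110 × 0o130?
Convert 0b100110 (binary) → 32 + 4 + 2 = 38 (decimal)
Convert 0o130 (octal) → 1×64 + 3×8 = 88 (decimal)
Compute 38 × 88 = 3344
3344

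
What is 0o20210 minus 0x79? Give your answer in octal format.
Convert 0o20210 (octal) → 2×4096 + 2×64 + 1×8 = 8328 (decimal)
Convert 0x79 (hexadecimal) → 7×16 + 9 = 121 (decimal)
Compute 8328 - 121 = 8207
Convert 8207 (decimal) → 8207 = 2×4096 + 1×8 + 7 → 0o20017 (octal)
0o20017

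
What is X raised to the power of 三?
Convert X (Roman numeral) → 10 (decimal)
Convert 三 (Chinese numeral) → 3 (decimal)
Compute 10 ^ 3 = 1000
1000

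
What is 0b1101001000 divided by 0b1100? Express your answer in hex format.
Convert 0b1101001000 (binary) → 512 + 256 + 64 + 8 = 840 (decimal)
Convert 0b1100 (binary) → 8 + 4 = 12 (decimal)
Compute 840 ÷ 12 = 70
Convert 70 (decimal) → 70 = 4×16 + 6 → 0x46 (hexadecimal)
0x46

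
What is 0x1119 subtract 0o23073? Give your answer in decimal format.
Convert 0x1119 (hexadecimal) → 1×4096 + 1×256 + 1×16 + 9 = 4377 (decimal)
Convert 0o23073 (octal) → 2×4096 + 3×512 + 7×8 + 3 = 9787 (decimal)
Compute 4377 - 9787 = -5410
-5410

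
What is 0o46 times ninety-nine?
Convert 0o46 (octal) → 4×8 + 6 = 38 (decimal)
Convert ninety-nine (English words) → 99 (decimal)
Compute 38 × 99 = 3762
3762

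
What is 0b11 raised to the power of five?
Convert 0b11 (binary) → 2 + 1 = 3 (decimal)
Convert five (English words) → 5 (decimal)
Compute 3 ^ 5 = 243
243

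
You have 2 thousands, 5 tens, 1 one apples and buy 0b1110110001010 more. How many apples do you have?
Convert 2 thousands, 5 tens, 1 one (place-value notation) → 2×1000 + 5×10 + 1 = 2051 (decimal)
Convert 0b1110110001010 (binary) → 4096 + 2048 + 1024 + 256 + 128 + 8 + 2 = 7562 (decimal)
Compute 2051 + 7562 = 9613
9613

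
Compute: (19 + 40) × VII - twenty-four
Convert VII (Roman numeral) → 5 + 1 + 1 = 7 (decimal)
Convert twenty-four (English words) → 24 (decimal)
Expression in decimal: (19 + 40) × 7 - 24
Parentheses first: 19 + 40 = 59
Multiply: 59 × 7 = 413
Subtract: 413 - 24 = 389
389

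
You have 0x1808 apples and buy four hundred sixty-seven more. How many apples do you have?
Convert 0x1808 (hexadecimal) → 1×4096 + 8×256 + 8 = 6152 (decimal)
Convert four hundred sixty-seven (English words) → 4×100 + 67 = 467 (decimal)
Compute 6152 + 467 = 6619
6619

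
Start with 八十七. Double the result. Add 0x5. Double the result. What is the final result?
Convert 八十七 (Chinese numeral) → 8×10 + 7 = 87 (decimal)
Start: 87
87 × 2 = 174
Convert 0x5 (hexadecimal) → 5 (decimal)
174 + 5 = 179
179 × 2 = 358
358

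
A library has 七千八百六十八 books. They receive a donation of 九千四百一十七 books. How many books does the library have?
Convert 七千八百六十八 (Chinese numeral) → 7×1000 + 8×100 + 6×10 + 8 = 7868 (decimal)
Convert 九千四百一十七 (Chinese numeral) → 9×1000 + 4×100 + 1×10 + 7 = 9417 (decimal)
Compute 7868 + 9417 = 17285
17285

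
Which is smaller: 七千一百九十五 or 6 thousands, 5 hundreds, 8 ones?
Convert 七千一百九十五 (Chinese numeral) → 7×1000 + 1×100 + 9×10 + 5 = 7195 (decimal)
Convert 6 thousands, 5 hundreds, 8 ones (place-value notation) → 6×1000 + 5×100 + 8 = 6508 (decimal)
Compare 7195 vs 6508: smaller = 6508
6508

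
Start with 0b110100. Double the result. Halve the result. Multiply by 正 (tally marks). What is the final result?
Convert 0b110100 (binary) → 32 + 16 + 4 = 52 (decimal)
Start: 52
52 × 2 = 104
104 ÷ 2 = 52
Convert 正 (tally marks) → 5 (decimal)
52 × 5 = 260
260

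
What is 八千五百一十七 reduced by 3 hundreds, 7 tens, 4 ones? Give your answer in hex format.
Convert 八千五百一十七 (Chinese numeral) → 8×1000 + 5×100 + 1×10 + 7 = 8517 (decimal)
Convert 3 hundreds, 7 tens, 4 ones (place-value notation) → 3×100 + 7×10 + 4 = 374 (decimal)
Compute 8517 - 374 = 8143
Convert 8143 (decimal) → 8143 = 1×4096 + 15×256 + 12×16 + 15 → 0x1FCF (hexadecimal)
0x1FCF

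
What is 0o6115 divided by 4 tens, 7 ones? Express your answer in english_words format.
Convert 0o6115 (octal) → 6×512 + 1×64 + 1×8 + 5 = 3149 (decimal)
Convert 4 tens, 7 ones (place-value notation) → 4×10 + 7 = 47 (decimal)
Compute 3149 ÷ 47 = 67
Convert 67 (decimal) → sixty-seven (English words)
sixty-seven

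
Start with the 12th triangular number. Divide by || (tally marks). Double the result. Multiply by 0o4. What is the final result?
Convert the 12th triangular number (triangular index) → 12×13/2 = 78 (decimal)
Start: 78
Convert || (tally marks) → 2 (decimal)
78 ÷ 2 = 39
39 × 2 = 78
Convert 0o4 (octal) → 4 (decimal)
78 × 4 = 312
312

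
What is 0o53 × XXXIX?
Convert 0o53 (octal) → 5×8 + 3 = 43 (decimal)
Convert XXXIX (Roman numeral) → 10 + 10 + 10 + 9 = 39 (decimal)
Compute 43 × 39 = 1677
1677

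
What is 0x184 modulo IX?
Convert 0x184 (hexadecimal) → 1×256 + 8×16 + 4 = 388 (decimal)
Convert IX (Roman numeral) → 9 (decimal)
Compute 388 mod 9 = 1
1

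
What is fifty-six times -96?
Convert fifty-six (English words) → 56 (decimal)
Compute 56 × -96 = -5376
-5376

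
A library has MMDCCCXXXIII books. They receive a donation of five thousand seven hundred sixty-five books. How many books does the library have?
Convert MMDCCCXXXIII (Roman numeral) → 1000 + 1000 + 500 + 100 + 100 + 100 + 10 + 10 + 10 + 1 + 1 + 1 = 2833 (decimal)
Convert five thousand seven hundred sixty-five (English words) → 5×1000 + 7×100 + 65 = 5765 (decimal)
Compute 2833 + 5765 = 8598
8598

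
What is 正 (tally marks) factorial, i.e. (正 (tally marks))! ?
Convert 正 (tally marks) → 5 (decimal)
Compute 5! = 120
120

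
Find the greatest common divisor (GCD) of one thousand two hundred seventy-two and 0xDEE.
Convert one thousand two hundred seventy-two (English words) → 1×1000 + 2×100 + 72 = 1272 (decimal)
Convert 0xDEE (hexadecimal) → 13×256 + 14×16 + 14 = 3566 (decimal)
Compute gcd(1272, 3566) = 2
2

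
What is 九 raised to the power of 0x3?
Convert 九 (Chinese numeral) → 9 (decimal)
Convert 0x3 (hexadecimal) → 3 (decimal)
Compute 9 ^ 3 = 729
729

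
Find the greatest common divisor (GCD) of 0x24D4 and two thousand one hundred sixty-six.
Convert 0x24D4 (hexadecimal) → 2×4096 + 4×256 + 13×16 + 4 = 9428 (decimal)
Convert two thousand one hundred sixty-six (English words) → 2×1000 + 1×100 + 66 = 2166 (decimal)
Compute gcd(9428, 2166) = 2
2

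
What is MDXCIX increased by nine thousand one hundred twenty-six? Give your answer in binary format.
Convert MDXCIX (Roman numeral) → 1000 + 500 + 90 + 9 = 1599 (decimal)
Convert nine thousand one hundred twenty-six (English words) → 9×1000 + 1×100 + 26 = 9126 (decimal)
Compute 1599 + 9126 = 10725
Convert 10725 (decimal) → 10725 = 8192 + 2048 + 256 + 128 + 64 + 32 + 4 + 1 → 0b10100111100101 (binary)
0b10100111100101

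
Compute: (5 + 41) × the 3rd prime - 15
Convert the 3rd prime (prime index) → 5 (decimal)
Expression in decimal: (5 + 41) × 5 - 15
Parentheses first: 5 + 41 = 46
Multiply: 46 × 5 = 230
Subtract: 230 - 15 = 215
215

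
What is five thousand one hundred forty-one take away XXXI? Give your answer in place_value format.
Convert five thousand one hundred forty-one (English words) → 5×1000 + 1×100 + 41 = 5141 (decimal)
Convert XXXI (Roman numeral) → 10 + 10 + 10 + 1 = 31 (decimal)
Compute 5141 - 31 = 5110
Convert 5110 (decimal) → 5110 = 5×1000 + 1×100 + 1×10 → 5 thousands, 1 hundred, 1 ten (place-value notation)
5 thousands, 1 hundred, 1 ten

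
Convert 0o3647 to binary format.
Convert 0o3647 (octal) → 3×512 + 6×64 + 4×8 + 7 = 1959 (decimal)
Convert 1959 (decimal) → 1959 = 1024 + 512 + 256 + 128 + 32 + 4 + 2 + 1 → 0b11110100111 (binary)
0b11110100111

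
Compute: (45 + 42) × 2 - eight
Convert eight (English words) → 8 (decimal)
Expression in decimal: (45 + 42) × 2 - 8
Parentheses first: 45 + 42 = 87
Multiply: 87 × 2 = 174
Subtract: 174 - 8 = 166
166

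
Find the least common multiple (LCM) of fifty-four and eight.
Convert fifty-four (English words) → 54 (decimal)
Convert eight (English words) → 8 (decimal)
Compute lcm(54, 8) = 216
216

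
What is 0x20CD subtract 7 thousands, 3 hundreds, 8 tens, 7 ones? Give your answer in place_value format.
Convert 0x20CD (hexadecimal) → 2×4096 + 12×16 + 13 = 8397 (decimal)
Convert 7 thousands, 3 hundreds, 8 tens, 7 ones (place-value notation) → 7×1000 + 3×100 + 8×10 + 7 = 7387 (decimal)
Compute 8397 - 7387 = 1010
Convert 1010 (decimal) → 1010 = 1×1000 + 1×10 → 1 thousand, 1 ten (place-value notation)
1 thousand, 1 ten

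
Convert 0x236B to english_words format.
Convert 0x236B (hexadecimal) → 2×4096 + 3×256 + 6×16 + 11 = 9067 (decimal)
Convert 9067 (decimal) → 9067 = 9×1000 + 67 → nine thousand sixty-seven (English words)
nine thousand sixty-seven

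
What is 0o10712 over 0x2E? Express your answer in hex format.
Convert 0o10712 (octal) → 1×4096 + 7×64 + 1×8 + 2 = 4554 (decimal)
Convert 0x2E (hexadecimal) → 2×16 + 14 = 46 (decimal)
Compute 4554 ÷ 46 = 99
Convert 99 (decimal) → 99 = 6×16 + 3 → 0x63 (hexadecimal)
0x63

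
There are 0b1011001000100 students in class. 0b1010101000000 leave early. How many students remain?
Convert 0b1011001000100 (binary) → 4096 + 1024 + 512 + 64 + 4 = 5700 (decimal)
Convert 0b1010101000000 (binary) → 4096 + 1024 + 256 + 64 = 5440 (decimal)
Compute 5700 - 5440 = 260
260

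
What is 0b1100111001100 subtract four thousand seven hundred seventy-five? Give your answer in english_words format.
Convert 0b1100111001100 (binary) → 4096 + 2048 + 256 + 128 + 64 + 8 + 4 = 6604 (decimal)
Convert four thousand seven hundred seventy-five (English words) → 4×1000 + 7×100 + 75 = 4775 (decimal)
Compute 6604 - 4775 = 1829
Convert 1829 (decimal) → 1829 = 1×1000 + 8×100 + 29 → one thousand eight hundred twenty-nine (English words)
one thousand eight hundred twenty-nine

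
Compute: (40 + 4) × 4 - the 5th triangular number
Convert the 5th triangular number (triangular index) → 5×6/2 = 15 (decimal)
Expression in decimal: (40 + 4) × 4 - 15
Parentheses first: 40 + 4 = 44
Multiply: 44 × 4 = 176
Subtract: 176 - 15 = 161
161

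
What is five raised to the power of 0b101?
Convert five (English words) → 5 (decimal)
Convert 0b101 (binary) → 4 + 1 = 5 (decimal)
Compute 5 ^ 5 = 3125
3125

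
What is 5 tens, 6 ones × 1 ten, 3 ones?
Convert 5 tens, 6 ones (place-value notation) → 5×10 + 6 = 56 (decimal)
Convert 1 ten, 3 ones (place-value notation) → 1×10 + 3 = 13 (decimal)
Compute 56 × 13 = 728
728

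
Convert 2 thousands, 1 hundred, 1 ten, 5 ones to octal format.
Convert 2 thousands, 1 hundred, 1 ten, 5 ones (place-value notation) → 2×1000 + 1×100 + 1×10 + 5 = 2115 (decimal)
Convert 2115 (decimal) → 2115 = 4×512 + 1×64 + 3 → 0o4103 (octal)
0o4103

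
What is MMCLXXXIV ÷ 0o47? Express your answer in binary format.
Convert MMCLXXXIV (Roman numeral) → 1000 + 1000 + 100 + 50 + 10 + 10 + 10 + 4 = 2184 (decimal)
Convert 0o47 (octal) → 4×8 + 7 = 39 (decimal)
Compute 2184 ÷ 39 = 56
Convert 56 (decimal) → 56 = 32 + 16 + 8 → 0b111000 (binary)
0b111000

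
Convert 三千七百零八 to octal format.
Convert 三千七百零八 (Chinese numeral) → 3×1000 + 7×100 + 8 = 3708 (decimal)
Convert 3708 (decimal) → 3708 = 7×512 + 1×64 + 7×8 + 4 → 0o7174 (octal)
0o7174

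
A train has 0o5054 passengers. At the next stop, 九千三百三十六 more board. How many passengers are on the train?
Convert 0o5054 (octal) → 5×512 + 5×8 + 4 = 2604 (decimal)
Convert 九千三百三十六 (Chinese numeral) → 9×1000 + 3×100 + 3×10 + 6 = 9336 (decimal)
Compute 2604 + 9336 = 11940
11940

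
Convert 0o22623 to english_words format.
Convert 0o22623 (octal) → 2×4096 + 2×512 + 6×64 + 2×8 + 3 = 9619 (decimal)
Convert 9619 (decimal) → 9619 = 9×1000 + 6×100 + 19 → nine thousand six hundred nineteen (English words)
nine thousand six hundred nineteen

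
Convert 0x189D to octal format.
Convert 0x189D (hexadecimal) → 1×4096 + 8×256 + 9×16 + 13 = 6301 (decimal)
Convert 6301 (decimal) → 6301 = 1×4096 + 4×512 + 2×64 + 3×8 + 5 → 0o14235 (octal)
0o14235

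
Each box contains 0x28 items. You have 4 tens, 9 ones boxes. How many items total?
Convert 0x28 (hexadecimal) → 2×16 + 8 = 40 (decimal)
Convert 4 tens, 9 ones (place-value notation) → 4×10 + 9 = 49 (decimal)
Compute 40 × 49 = 1960
1960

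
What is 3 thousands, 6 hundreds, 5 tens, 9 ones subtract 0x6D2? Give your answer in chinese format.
Convert 3 thousands, 6 hundreds, 5 tens, 9 ones (place-value notation) → 3×1000 + 6×100 + 5×10 + 9 = 3659 (decimal)
Convert 0x6D2 (hexadecimal) → 6×256 + 13×16 + 2 = 1746 (decimal)
Compute 3659 - 1746 = 1913
Convert 1913 (decimal) → 1913 = 1×1000 + 9×100 + 1×10 + 3 → 一千九百一十三 (Chinese numeral)
一千九百一十三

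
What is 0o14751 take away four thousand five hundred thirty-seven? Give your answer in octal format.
Convert 0o14751 (octal) → 1×4096 + 4×512 + 7×64 + 5×8 + 1 = 6633 (decimal)
Convert four thousand five hundred thirty-seven (English words) → 4×1000 + 5×100 + 37 = 4537 (decimal)
Compute 6633 - 4537 = 2096
Convert 2096 (decimal) → 2096 = 4×512 + 6×8 → 0o4060 (octal)
0o4060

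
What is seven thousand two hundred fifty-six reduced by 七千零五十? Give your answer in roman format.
Convert seven thousand two hundred fifty-six (English words) → 7×1000 + 2×100 + 56 = 7256 (decimal)
Convert 七千零五十 (Chinese numeral) → 7×1000 + 5×10 = 7050 (decimal)
Compute 7256 - 7050 = 206
Convert 206 (decimal) → 206 = 100 + 100 + 5 + 1 → CCVI (Roman numeral)
CCVI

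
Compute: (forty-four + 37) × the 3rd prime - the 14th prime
Convert forty-four (English words) → 44 (decimal)
Convert the 3rd prime (prime index) → 5 (decimal)
Convert the 14th prime (prime index) → 43 (decimal)
Expression in decimal: (44 + 37) × 5 - 43
Parentheses first: 44 + 37 = 81
Multiply: 81 × 5 = 405
Subtract: 405 - 43 = 362
362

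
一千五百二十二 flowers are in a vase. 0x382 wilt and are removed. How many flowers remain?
Convert 一千五百二十二 (Chinese numeral) → 1×1000 + 5×100 + 2×10 + 2 = 1522 (decimal)
Convert 0x382 (hexadecimal) → 3×256 + 8×16 + 2 = 898 (decimal)
Compute 1522 - 898 = 624
624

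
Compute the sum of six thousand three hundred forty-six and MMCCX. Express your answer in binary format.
Convert six thousand three hundred forty-six (English words) → 6×1000 + 3×100 + 46 = 6346 (decimal)
Convert MMCCX (Roman numeral) → 1000 + 1000 + 100 + 100 + 10 = 2210 (decimal)
Compute 6346 + 2210 = 8556
Convert 8556 (decimal) → 8556 = 8192 + 256 + 64 + 32 + 8 + 4 → 0b10000101101100 (binary)
0b10000101101100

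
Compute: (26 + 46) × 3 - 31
Parentheses first: 26 + 46 = 72
Multiply: 72 × 3 = 216
Subtract: 216 - 31 = 185
185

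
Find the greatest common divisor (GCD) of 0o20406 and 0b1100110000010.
Convert 0o20406 (octal) → 2×4096 + 4×64 + 6 = 8454 (decimal)
Convert 0b1100110000010 (binary) → 4096 + 2048 + 256 + 128 + 2 = 6530 (decimal)
Compute gcd(8454, 6530) = 2
2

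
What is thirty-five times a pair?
Convert thirty-five (English words) → 35 (decimal)
Convert a pair (colloquial) → 2 (decimal)
Compute 35 × 2 = 70
70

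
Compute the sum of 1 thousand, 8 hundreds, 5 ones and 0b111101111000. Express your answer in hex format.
Convert 1 thousand, 8 hundreds, 5 ones (place-value notation) → 1×1000 + 8×100 + 5 = 1805 (decimal)
Convert 0b111101111000 (binary) → 2048 + 1024 + 512 + 256 + 64 + 32 + 16 + 8 = 3960 (decimal)
Compute 1805 + 3960 = 5765
Convert 5765 (decimal) → 5765 = 1×4096 + 6×256 + 8×16 + 5 → 0x1685 (hexadecimal)
0x1685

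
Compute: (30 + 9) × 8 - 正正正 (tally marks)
Convert 正正正 (tally marks) → 5 + 5 + 5 = 15 (decimal)
Expression in decimal: (30 + 9) × 8 - 15
Parentheses first: 30 + 9 = 39
Multiply: 39 × 8 = 312
Subtract: 312 - 15 = 297
297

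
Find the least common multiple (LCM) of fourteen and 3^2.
Convert fourteen (English words) → 14 (decimal)
Convert 3^2 (power) → 9 (decimal)
Compute lcm(14, 9) = 126
126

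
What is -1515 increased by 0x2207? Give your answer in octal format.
Convert 0x2207 (hexadecimal) → 2×4096 + 2×256 + 7 = 8711 (decimal)
Compute -1515 + 8711 = 7196
Convert 7196 (decimal) → 7196 = 1×4096 + 6×512 + 3×8 + 4 → 0o16034 (octal)
0o16034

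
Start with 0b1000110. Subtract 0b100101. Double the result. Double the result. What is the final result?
Convert 0b1000110 (binary) → 64 + 4 + 2 = 70 (decimal)
Start: 70
Convert 0b100101 (binary) → 32 + 4 + 1 = 37 (decimal)
70 - 37 = 33
33 × 2 = 66
66 × 2 = 132
132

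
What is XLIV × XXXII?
Convert XLIV (Roman numeral) → 40 + 4 = 44 (decimal)
Convert XXXII (Roman numeral) → 10 + 10 + 10 + 1 + 1 = 32 (decimal)
Compute 44 × 32 = 1408
1408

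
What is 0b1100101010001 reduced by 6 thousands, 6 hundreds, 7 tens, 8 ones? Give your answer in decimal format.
Convert 0b1100101010001 (binary) → 4096 + 2048 + 256 + 64 + 16 + 1 = 6481 (decimal)
Convert 6 thousands, 6 hundreds, 7 tens, 8 ones (place-value notation) → 6×1000 + 6×100 + 7×10 + 8 = 6678 (decimal)
Compute 6481 - 6678 = -197
-197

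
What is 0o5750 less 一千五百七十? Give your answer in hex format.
Convert 0o5750 (octal) → 5×512 + 7×64 + 5×8 = 3048 (decimal)
Convert 一千五百七十 (Chinese numeral) → 1×1000 + 5×100 + 7×10 = 1570 (decimal)
Compute 3048 - 1570 = 1478
Convert 1478 (decimal) → 1478 = 5×256 + 12×16 + 6 → 0x5C6 (hexadecimal)
0x5C6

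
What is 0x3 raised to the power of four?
Convert 0x3 (hexadecimal) → 3 (decimal)
Convert four (English words) → 4 (decimal)
Compute 3 ^ 4 = 81
81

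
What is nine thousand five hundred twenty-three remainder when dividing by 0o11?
Convert nine thousand five hundred twenty-three (English words) → 9×1000 + 5×100 + 23 = 9523 (decimal)
Convert 0o11 (octal) → 1×8 + 1 = 9 (decimal)
Compute 9523 mod 9 = 1
1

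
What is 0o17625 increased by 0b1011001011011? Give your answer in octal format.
Convert 0o17625 (octal) → 1×4096 + 7×512 + 6×64 + 2×8 + 5 = 8085 (decimal)
Convert 0b1011001011011 (binary) → 4096 + 1024 + 512 + 64 + 16 + 8 + 2 + 1 = 5723 (decimal)
Compute 8085 + 5723 = 13808
Convert 13808 (decimal) → 13808 = 3×4096 + 2×512 + 7×64 + 6×8 → 0o32760 (octal)
0o32760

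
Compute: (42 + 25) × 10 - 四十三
Convert 四十三 (Chinese numeral) → 4×10 + 3 = 43 (decimal)
Expression in decimal: (42 + 25) × 10 - 43
Parentheses first: 42 + 25 = 67
Multiply: 67 × 10 = 670
Subtract: 670 - 43 = 627
627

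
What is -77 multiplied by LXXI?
Convert LXXI (Roman numeral) → 50 + 10 + 10 + 1 = 71 (decimal)
Compute -77 × 71 = -5467
-5467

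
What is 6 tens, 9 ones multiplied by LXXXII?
Convert 6 tens, 9 ones (place-value notation) → 6×10 + 9 = 69 (decimal)
Convert LXXXII (Roman numeral) → 50 + 10 + 10 + 10 + 1 + 1 = 82 (decimal)
Compute 69 × 82 = 5658
5658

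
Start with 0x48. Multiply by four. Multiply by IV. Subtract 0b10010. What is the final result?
Convert 0x48 (hexadecimal) → 4×16 + 8 = 72 (decimal)
Start: 72
Convert four (English words) → 4 (decimal)
72 × 4 = 288
Convert IV (Roman numeral) → 4 (decimal)
288 × 4 = 1152
Convert 0b10010 (binary) → 16 + 2 = 18 (decimal)
1152 - 18 = 1134
1134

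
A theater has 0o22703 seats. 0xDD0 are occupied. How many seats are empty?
Convert 0o22703 (octal) → 2×4096 + 2×512 + 7×64 + 3 = 9667 (decimal)
Convert 0xDD0 (hexadecimal) → 13×256 + 13×16 = 3536 (decimal)
Compute 9667 - 3536 = 6131
6131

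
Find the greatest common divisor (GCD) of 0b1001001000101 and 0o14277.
Convert 0b1001001000101 (binary) → 4096 + 512 + 64 + 4 + 1 = 4677 (decimal)
Convert 0o14277 (octal) → 1×4096 + 4×512 + 2×64 + 7×8 + 7 = 6335 (decimal)
Compute gcd(4677, 6335) = 1
1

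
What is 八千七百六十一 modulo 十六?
Convert 八千七百六十一 (Chinese numeral) → 8×1000 + 7×100 + 6×10 + 1 = 8761 (decimal)
Convert 十六 (Chinese numeral) → 1×10 + 6 = 16 (decimal)
Compute 8761 mod 16 = 9
9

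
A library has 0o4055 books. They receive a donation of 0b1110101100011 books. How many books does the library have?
Convert 0o4055 (octal) → 4×512 + 5×8 + 5 = 2093 (decimal)
Convert 0b1110101100011 (binary) → 4096 + 2048 + 1024 + 256 + 64 + 32 + 2 + 1 = 7523 (decimal)
Compute 2093 + 7523 = 9616
9616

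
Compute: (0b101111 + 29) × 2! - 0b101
Convert 0b101111 (binary) → 32 + 8 + 4 + 2 + 1 = 47 (decimal)
Convert 2! (factorial) → 2 (decimal)
Convert 0b101 (binary) → 4 + 1 = 5 (decimal)
Expression in decimal: (47 + 29) × 2 - 5
Parentheses first: 47 + 29 = 76
Multiply: 76 × 2 = 152
Subtract: 152 - 5 = 147
147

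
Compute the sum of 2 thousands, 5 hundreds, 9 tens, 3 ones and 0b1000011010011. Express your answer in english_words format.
Convert 2 thousands, 5 hundreds, 9 tens, 3 ones (place-value notation) → 2×1000 + 5×100 + 9×10 + 3 = 2593 (decimal)
Convert 0b1000011010011 (binary) → 4096 + 128 + 64 + 16 + 2 + 1 = 4307 (decimal)
Compute 2593 + 4307 = 6900
Convert 6900 (decimal) → 6900 = 6×1000 + 9×100 → six thousand nine hundred (English words)
six thousand nine hundred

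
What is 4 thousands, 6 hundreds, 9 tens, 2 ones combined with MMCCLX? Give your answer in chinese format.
Convert 4 thousands, 6 hundreds, 9 tens, 2 ones (place-value notation) → 4×1000 + 6×100 + 9×10 + 2 = 4692 (decimal)
Convert MMCCLX (Roman numeral) → 1000 + 1000 + 100 + 100 + 50 + 10 = 2260 (decimal)
Compute 4692 + 2260 = 6952
Convert 6952 (decimal) → 6952 = 6×1000 + 9×100 + 5×10 + 2 → 六千九百五十二 (Chinese numeral)
六千九百五十二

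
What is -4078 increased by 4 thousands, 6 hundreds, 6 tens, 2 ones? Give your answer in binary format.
Convert 4 thousands, 6 hundreds, 6 tens, 2 ones (place-value notation) → 4×1000 + 6×100 + 6×10 + 2 = 4662 (decimal)
Compute -4078 + 4662 = 584
Convert 584 (decimal) → 584 = 512 + 64 + 8 → 0b1001001000 (binary)
0b1001001000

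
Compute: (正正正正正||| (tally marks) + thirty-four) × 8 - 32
Convert 正正正正正||| (tally marks) → 5 + 5 + 5 + 5 + 5 + 3 = 28 (decimal)
Convert thirty-four (English words) → 34 (decimal)
Expression in decimal: (28 + 34) × 8 - 32
Parentheses first: 28 + 34 = 62
Multiply: 62 × 8 = 496
Subtract: 496 - 32 = 464
464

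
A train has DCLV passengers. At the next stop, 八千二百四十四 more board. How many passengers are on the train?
Convert DCLV (Roman numeral) → 500 + 100 + 50 + 5 = 655 (decimal)
Convert 八千二百四十四 (Chinese numeral) → 8×1000 + 2×100 + 4×10 + 4 = 8244 (decimal)
Compute 655 + 8244 = 8899
8899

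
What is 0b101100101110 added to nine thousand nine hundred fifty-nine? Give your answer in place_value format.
Convert 0b101100101110 (binary) → 2048 + 512 + 256 + 32 + 8 + 4 + 2 = 2862 (decimal)
Convert nine thousand nine hundred fifty-nine (English words) → 9×1000 + 9×100 + 59 = 9959 (decimal)
Compute 2862 + 9959 = 12821
Convert 12821 (decimal) → 12821 = 12×1000 + 8×100 + 2×10 + 1 → 12 thousands, 8 hundreds, 2 tens, 1 one (place-value notation)
12 thousands, 8 hundreds, 2 tens, 1 one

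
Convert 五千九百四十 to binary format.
Convert 五千九百四十 (Chinese numeral) → 5×1000 + 9×100 + 4×10 = 5940 (decimal)
Convert 5940 (decimal) → 5940 = 4096 + 1024 + 512 + 256 + 32 + 16 + 4 → 0b1011100110100 (binary)
0b1011100110100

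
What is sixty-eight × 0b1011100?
Convert sixty-eight (English words) → 68 (decimal)
Convert 0b1011100 (binary) → 64 + 16 + 8 + 4 = 92 (decimal)
Compute 68 × 92 = 6256
6256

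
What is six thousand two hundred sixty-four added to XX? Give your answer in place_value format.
Convert six thousand two hundred sixty-four (English words) → 6×1000 + 2×100 + 64 = 6264 (decimal)
Convert XX (Roman numeral) → 10 + 10 = 20 (decimal)
Compute 6264 + 20 = 6284
Convert 6284 (decimal) → 6284 = 6×1000 + 2×100 + 8×10 + 4 → 6 thousands, 2 hundreds, 8 tens, 4 ones (place-value notation)
6 thousands, 2 hundreds, 8 tens, 4 ones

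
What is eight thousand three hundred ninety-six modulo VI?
Convert eight thousand three hundred ninety-six (English words) → 8×1000 + 3×100 + 96 = 8396 (decimal)
Convert VI (Roman numeral) → 5 + 1 = 6 (decimal)
Compute 8396 mod 6 = 2
2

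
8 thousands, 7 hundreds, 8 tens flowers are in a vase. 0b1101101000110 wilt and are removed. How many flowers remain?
Convert 8 thousands, 7 hundreds, 8 tens (place-value notation) → 8×1000 + 7×100 + 8×10 = 8780 (decimal)
Convert 0b1101101000110 (binary) → 4096 + 2048 + 512 + 256 + 64 + 4 + 2 = 6982 (decimal)
Compute 8780 - 6982 = 1798
1798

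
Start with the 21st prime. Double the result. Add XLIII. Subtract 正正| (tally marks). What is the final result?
Convert the 21st prime (prime index) → 73 (decimal)
Start: 73
73 × 2 = 146
Convert XLIII (Roman numeral) → 40 + 1 + 1 + 1 = 43 (decimal)
146 + 43 = 189
Convert 正正| (tally marks) → 5 + 5 + 1 = 11 (decimal)
189 - 11 = 178
178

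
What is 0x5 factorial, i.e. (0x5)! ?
Convert 0x5 (hexadecimal) → 5 (decimal)
Compute 5! = 120
120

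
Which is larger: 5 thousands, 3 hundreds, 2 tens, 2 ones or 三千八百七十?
Convert 5 thousands, 3 hundreds, 2 tens, 2 ones (place-value notation) → 5×1000 + 3×100 + 2×10 + 2 = 5322 (decimal)
Convert 三千八百七十 (Chinese numeral) → 3×1000 + 8×100 + 7×10 = 3870 (decimal)
Compare 5322 vs 3870: larger = 5322
5322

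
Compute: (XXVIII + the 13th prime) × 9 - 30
Convert XXVIII (Roman numeral) → 10 + 10 + 5 + 1 + 1 + 1 = 28 (decimal)
Convert the 13th prime (prime index) → 41 (decimal)
Expression in decimal: (28 + 41) × 9 - 30
Parentheses first: 28 + 41 = 69
Multiply: 69 × 9 = 621
Subtract: 621 - 30 = 591
591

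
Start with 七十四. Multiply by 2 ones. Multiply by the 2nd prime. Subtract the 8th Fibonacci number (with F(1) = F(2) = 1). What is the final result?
Convert 七十四 (Chinese numeral) → 7×10 + 4 = 74 (decimal)
Start: 74
Convert 2 ones (place-value notation) → 2 (decimal)
74 × 2 = 148
Convert the 2nd prime (prime index) → 3 (decimal)
148 × 3 = 444
Convert the 8th Fibonacci number (with F(1) = F(2) = 1) (Fibonacci index) → 1, 1, 2, 3, 5, 8, 13, 21 → 21 (decimal)
444 - 21 = 423
423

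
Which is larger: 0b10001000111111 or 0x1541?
Convert 0b10001000111111 (binary) → 8192 + 512 + 32 + 16 + 8 + 4 + 2 + 1 = 8767 (decimal)
Convert 0x1541 (hexadecimal) → 1×4096 + 5×256 + 4×16 + 1 = 5441 (decimal)
Compare 8767 vs 5441: larger = 8767
8767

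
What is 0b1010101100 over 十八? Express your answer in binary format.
Convert 0b1010101100 (binary) → 512 + 128 + 32 + 8 + 4 = 684 (decimal)
Convert 十八 (Chinese numeral) → 1×10 + 8 = 18 (decimal)
Compute 684 ÷ 18 = 38
Convert 38 (decimal) → 38 = 32 + 4 + 2 → 0b100110 (binary)
0b100110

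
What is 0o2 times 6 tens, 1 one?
Convert 0o2 (octal) → 2 (decimal)
Convert 6 tens, 1 one (place-value notation) → 6×10 + 1 = 61 (decimal)
Compute 2 × 61 = 122
122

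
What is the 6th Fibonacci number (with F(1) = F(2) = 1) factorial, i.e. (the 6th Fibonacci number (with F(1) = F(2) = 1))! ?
Convert the 6th Fibonacci number (with F(1) = F(2) = 1) (Fibonacci index) → 1, 1, 2, 3, 5, 8 → 8 (decimal)
Compute 8! = 40320
40320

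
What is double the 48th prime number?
The 48th prime number = 223
Compute 223 × 2 = 446
446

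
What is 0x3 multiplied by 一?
Convert 0x3 (hexadecimal) → 3 (decimal)
Convert 一 (Chinese numeral) → 1 (decimal)
Compute 3 × 1 = 3
3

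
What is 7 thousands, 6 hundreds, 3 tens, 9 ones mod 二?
Convert 7 thousands, 6 hundreds, 3 tens, 9 ones (place-value notation) → 7×1000 + 6×100 + 3×10 + 9 = 7639 (decimal)
Convert 二 (Chinese numeral) → 2 (decimal)
Compute 7639 mod 2 = 1
1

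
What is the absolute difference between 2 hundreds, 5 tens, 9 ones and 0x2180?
Convert 2 hundreds, 5 tens, 9 ones (place-value notation) → 2×100 + 5×10 + 9 = 259 (decimal)
Convert 0x2180 (hexadecimal) → 2×4096 + 1×256 + 8×16 = 8576 (decimal)
Compute |259 - 8576| = 8317
8317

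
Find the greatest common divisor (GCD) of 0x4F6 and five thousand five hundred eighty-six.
Convert 0x4F6 (hexadecimal) → 4×256 + 15×16 + 6 = 1270 (decimal)
Convert five thousand five hundred eighty-six (English words) → 5×1000 + 5×100 + 86 = 5586 (decimal)
Compute gcd(1270, 5586) = 2
2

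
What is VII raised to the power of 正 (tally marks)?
Convert VII (Roman numeral) → 5 + 1 + 1 = 7 (decimal)
Convert 正 (tally marks) → 5 (decimal)
Compute 7 ^ 5 = 16807
16807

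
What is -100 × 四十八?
Convert 四十八 (Chinese numeral) → 4×10 + 8 = 48 (decimal)
Compute -100 × 48 = -4800
-4800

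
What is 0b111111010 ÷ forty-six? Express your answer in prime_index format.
Convert 0b111111010 (binary) → 256 + 128 + 64 + 32 + 16 + 8 + 2 = 506 (decimal)
Convert forty-six (English words) → 46 (decimal)
Compute 506 ÷ 46 = 11
Convert 11 (decimal) → the 5th prime (prime index)
the 5th prime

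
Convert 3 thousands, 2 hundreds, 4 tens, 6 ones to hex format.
Convert 3 thousands, 2 hundreds, 4 tens, 6 ones (place-value notation) → 3×1000 + 2×100 + 4×10 + 6 = 3246 (decimal)
Convert 3246 (decimal) → 3246 = 12×256 + 10×16 + 14 → 0xCAE (hexadecimal)
0xCAE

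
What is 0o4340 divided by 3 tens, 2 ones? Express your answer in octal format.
Convert 0o4340 (octal) → 4×512 + 3×64 + 4×8 = 2272 (decimal)
Convert 3 tens, 2 ones (place-value notation) → 3×10 + 2 = 32 (decimal)
Compute 2272 ÷ 32 = 71
Convert 71 (decimal) → 71 = 1×64 + 7 → 0o107 (octal)
0o107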